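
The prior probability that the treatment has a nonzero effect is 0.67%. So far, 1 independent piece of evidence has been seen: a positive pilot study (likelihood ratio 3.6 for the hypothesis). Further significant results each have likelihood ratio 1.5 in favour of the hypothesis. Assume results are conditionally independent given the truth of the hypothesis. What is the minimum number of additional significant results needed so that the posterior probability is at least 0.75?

12

Prior odds = 0.0067/0.9933 = 67/9933.
Bayes factor of the evidence already in hand = 3.6.
Odds after that evidence = (67/9933) × 3.6 = 402/16555.
Target odds = 0.75/0.25 = 3.
Need 1.5ⁿ ≥ 3 ÷ (402/16555) = 16555/134.
1.5¹¹ = 177147/2048 falls short of 16555/134 but 1.5¹² = 531441/4096 reaches it, so n = 12.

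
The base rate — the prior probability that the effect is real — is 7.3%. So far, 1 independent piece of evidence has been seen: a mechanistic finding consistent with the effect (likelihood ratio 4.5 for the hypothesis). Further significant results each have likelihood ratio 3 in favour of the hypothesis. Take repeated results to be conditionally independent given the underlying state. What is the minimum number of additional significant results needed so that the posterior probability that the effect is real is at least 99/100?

Prior odds = 0.073/0.927 = 73/927.
Bayes factor of the evidence already in hand = 4.5.
Odds after that evidence = (73/927) × 4.5 = 73/206.
Target odds = 0.99/0.01 = 99.
Need 3ⁿ ≥ 99 ÷ (73/206) = 20394/73.
3⁵ = 243 falls short of 20394/73 but 3⁶ = 729 reaches it, so n = 6.

6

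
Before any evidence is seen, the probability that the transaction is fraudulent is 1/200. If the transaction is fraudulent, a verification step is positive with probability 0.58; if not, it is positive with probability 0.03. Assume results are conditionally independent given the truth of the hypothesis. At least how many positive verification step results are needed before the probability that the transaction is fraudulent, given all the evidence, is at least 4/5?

Prior odds = 0.005/0.995 = 1/199.
Likelihood ratio of a positive = 0.58/0.03 = 58/3.
Target odds: 0.8 ÷ 0.2 = 4.
Require (58/3)ⁿ ≥ 4 ÷ (1/199) = 796.
(58/3)² = 3364/9 falls short of 796 but (58/3)³ = 195112/27 reaches it, so n = 3.

3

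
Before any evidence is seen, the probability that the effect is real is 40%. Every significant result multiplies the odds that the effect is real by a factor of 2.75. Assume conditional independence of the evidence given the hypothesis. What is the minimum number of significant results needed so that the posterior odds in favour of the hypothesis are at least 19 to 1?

4

Prior odds = 0.4/0.6 = 2/3.
Likelihood ratio per significant result = 2.75.
Target odds = 19.
Require 2.75ⁿ ≥ 19 ÷ (2/3) = 28.5.
2.75³ = 20.796875 falls short of 28.5 but 2.75⁴ = 57.19140625 reaches it, so n = 4.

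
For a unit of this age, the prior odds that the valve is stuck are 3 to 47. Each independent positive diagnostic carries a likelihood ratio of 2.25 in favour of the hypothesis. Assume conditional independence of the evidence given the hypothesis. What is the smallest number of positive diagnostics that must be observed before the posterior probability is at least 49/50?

9

Prior odds = 3/47.
Likelihood ratio per positive diagnostic = 2.25.
Target odds: 0.98 ÷ 0.02 = 49.
Need (3/47) × 2.25ⁿ ≥ 49, i.e. 2.25ⁿ ≥ 2303/3.
2.25⁸ = 43046721/65536 falls short of 2303/3 but 2.25⁹ = 387420489/262144 reaches it, so n = 9.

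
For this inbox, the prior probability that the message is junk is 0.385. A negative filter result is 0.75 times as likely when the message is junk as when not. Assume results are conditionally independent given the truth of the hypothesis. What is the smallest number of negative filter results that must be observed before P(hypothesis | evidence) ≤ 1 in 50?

Prior odds = 0.385/0.615 = 77/123.
Likelihood ratio per negative filter result = 0.75.
Target odds: 0.02 ÷ 0.98 = 1/49.
Require 0.75ⁿ ≤ 1/49 ÷ (77/123) = 123/3773.
0.75¹¹ = 177147/4194304 is still above 123/3773 but 0.75¹² = 531441/16777216 is at or below it, so n = 12.

12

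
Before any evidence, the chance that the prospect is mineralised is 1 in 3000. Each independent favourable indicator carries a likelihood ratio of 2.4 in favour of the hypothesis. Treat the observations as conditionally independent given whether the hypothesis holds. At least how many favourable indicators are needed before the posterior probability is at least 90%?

12

Prior odds = (1/3000)/(2999/3000) = 1/2999.
Likelihood ratio per favourable indicator = 2.4.
Target posterior odds = 0.9/0.1 = 9.
Need (1/2999) × 2.4ⁿ ≥ 9, i.e. 2.4ⁿ ≥ 26991.
2.4¹¹ ≈15216.8 falls short of 26991 but 2.4¹² ≈36520.3 reaches it, so n = 12.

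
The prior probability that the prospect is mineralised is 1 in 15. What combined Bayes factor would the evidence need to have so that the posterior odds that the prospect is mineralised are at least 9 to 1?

Prior odds = (1/15)/(14/15) = 1/14.
Target odds = 9.
Required Bayes factor = 9 ÷ (1/14) = 126.

126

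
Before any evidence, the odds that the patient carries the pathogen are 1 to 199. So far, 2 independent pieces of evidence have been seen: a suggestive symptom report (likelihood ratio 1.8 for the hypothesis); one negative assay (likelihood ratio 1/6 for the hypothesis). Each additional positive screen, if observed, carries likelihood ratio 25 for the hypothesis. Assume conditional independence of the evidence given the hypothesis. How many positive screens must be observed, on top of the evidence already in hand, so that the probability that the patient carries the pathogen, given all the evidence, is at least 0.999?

5

Prior odds = 1/199.
Combined Bayes factor of the evidence already in hand = 1.8 × (1/6) = 0.3.
Odds after that evidence = (1/199) × 0.3 = 3/1990.
Target odds = 0.999/0.001 = 999.
Need 25ⁿ ≥ 999 ÷ (3/1990) = 662670.
25⁴ = 390625 falls short of 662670 but 25⁵ = 9765625 reaches it, so n = 5.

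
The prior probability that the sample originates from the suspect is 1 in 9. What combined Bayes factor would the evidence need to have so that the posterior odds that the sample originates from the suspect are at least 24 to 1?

192

Prior odds = (1/9)/(8/9) = 0.125.
Target odds = 24.
Required Bayes factor = 24 ÷ 0.125 = 192.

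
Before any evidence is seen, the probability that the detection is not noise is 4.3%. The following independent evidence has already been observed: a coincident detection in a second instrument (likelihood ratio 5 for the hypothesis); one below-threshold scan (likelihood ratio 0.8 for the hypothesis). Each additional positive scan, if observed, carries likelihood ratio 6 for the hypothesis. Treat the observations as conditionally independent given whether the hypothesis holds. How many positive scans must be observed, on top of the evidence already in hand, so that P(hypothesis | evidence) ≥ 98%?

Prior odds = 0.043/0.957 = 43/957.
Combined Bayes factor of the evidence already in hand = 5 × 0.8 = 4.
Odds after that evidence = (43/957) × 4 = 172/957.
Target odds = 0.98/0.02 = 49.
Need 6ⁿ ≥ 49 ÷ (172/957) = 46893/172.
6³ = 216 falls short of 46893/172 but 6⁴ = 1296 reaches it, so n = 4.

4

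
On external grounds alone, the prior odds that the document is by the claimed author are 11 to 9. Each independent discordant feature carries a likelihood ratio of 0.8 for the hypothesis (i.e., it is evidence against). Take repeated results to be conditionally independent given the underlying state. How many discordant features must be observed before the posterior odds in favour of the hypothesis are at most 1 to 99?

22

Prior odds = 11/9.
Likelihood ratio per discordant feature = 0.8.
Target odds = 1/99.
Require 0.8ⁿ ≤ 1/99 ÷ (11/9) = 1/121.
0.8²¹ ≈0.00922337 is still above 1/121 but 0.8²² ≈0.0073787 is at or below it, so n = 22.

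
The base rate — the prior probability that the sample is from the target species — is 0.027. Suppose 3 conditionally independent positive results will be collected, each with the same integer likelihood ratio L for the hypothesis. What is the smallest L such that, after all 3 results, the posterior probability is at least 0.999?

34

Prior odds = 0.027/0.973 = 27/973.
Target odds = 0.999/0.001 = 999.
Need L³ ≥ 999 ÷ (27/973) = 36001.
33³ = 35937 < 36001 ≤ 39304 = 34³, so L = 34.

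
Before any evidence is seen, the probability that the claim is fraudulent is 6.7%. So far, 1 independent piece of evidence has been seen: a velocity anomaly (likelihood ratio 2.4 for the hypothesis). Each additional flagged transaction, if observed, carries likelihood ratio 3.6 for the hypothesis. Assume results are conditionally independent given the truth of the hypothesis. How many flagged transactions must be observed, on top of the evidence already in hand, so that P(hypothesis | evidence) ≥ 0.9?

4

Prior odds = 0.067/0.933 = 67/933.
Bayes factor of the evidence already in hand = 2.4.
Odds after that evidence = (67/933) × 2.4 = 268/1555.
Target odds = 0.9/0.1 = 9.
Need 3.6ⁿ ≥ 9 ÷ (268/1555) = 13995/268.
3.6³ = 46.656 falls short of 13995/268 but 3.6⁴ = 167.9616 reaches it, so n = 4.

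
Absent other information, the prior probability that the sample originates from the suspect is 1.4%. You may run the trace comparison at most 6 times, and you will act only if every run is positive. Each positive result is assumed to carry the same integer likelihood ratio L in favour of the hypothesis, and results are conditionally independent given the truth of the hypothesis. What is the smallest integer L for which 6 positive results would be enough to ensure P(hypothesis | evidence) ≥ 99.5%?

5

Prior odds = 0.014/0.986 = 7/493.
Target odds = 0.995/0.005 = 199.
Need L⁶ ≥ 199 ÷ (7/493) = 98107/7.
4⁶ = 4096 < 98107/7 ≤ 15625 = 5⁶, so L = 5.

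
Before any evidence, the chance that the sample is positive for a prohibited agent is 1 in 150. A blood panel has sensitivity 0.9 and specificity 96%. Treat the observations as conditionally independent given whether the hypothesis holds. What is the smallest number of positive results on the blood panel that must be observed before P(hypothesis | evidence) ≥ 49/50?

3

Prior odds: (1/150) ÷ (149/150) = 1/149.
False-positive rate = 1 − 0.96 = 0.04; likelihood ratio of a positive = 0.9/0.04 = 22.5.
Target posterior odds = 0.98/0.02 = 49.
Require 22.5ⁿ ≥ 49 ÷ (1/149) = 7301.
22.5² = 506.25 falls short of 7301 but 22.5³ = 11390.625 reaches it, so n = 3.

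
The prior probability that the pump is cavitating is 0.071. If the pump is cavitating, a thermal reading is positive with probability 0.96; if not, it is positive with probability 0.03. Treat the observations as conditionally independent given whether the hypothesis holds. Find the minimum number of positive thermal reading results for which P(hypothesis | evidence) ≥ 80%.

2

Prior odds = 0.071/0.929 = 71/929.
Likelihood ratio of a positive = 0.96/0.03 = 32.
Target odds: 0.8 ÷ 0.2 = 4.
Require 32ⁿ ≥ 4 ÷ (71/929) = 3716/71.
32¹ = 32 falls short of 3716/71 but 32² = 1024 reaches it, so n = 2.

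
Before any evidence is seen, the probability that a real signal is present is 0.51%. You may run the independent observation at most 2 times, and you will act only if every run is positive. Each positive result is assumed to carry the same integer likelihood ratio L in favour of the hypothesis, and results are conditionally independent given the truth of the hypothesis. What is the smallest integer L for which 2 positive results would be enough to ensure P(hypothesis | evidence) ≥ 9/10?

Prior odds = 0.0051/0.9949 = 51/9949.
Target odds = 0.9/0.1 = 9.
Need L² ≥ 9 ÷ (51/9949) = 29847/17.
41² = 1681 < 29847/17 ≤ 1764 = 42², so L = 42.

42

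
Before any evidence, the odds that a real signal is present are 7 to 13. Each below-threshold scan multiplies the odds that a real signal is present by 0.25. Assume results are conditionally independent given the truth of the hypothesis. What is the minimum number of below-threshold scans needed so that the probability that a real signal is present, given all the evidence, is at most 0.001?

Prior odds = 7/13.
Likelihood ratio per below-threshold scan = 0.25.
Target odds: 0.001 ÷ 0.999 = 1/999.
Require 0.25ⁿ ≤ 1/999 ÷ (7/13) = 13/6993.
0.25⁴ = 0.00390625 is still above 13/6993 but 0.25⁵ = 1/1024 is at or below it, so n = 5.

5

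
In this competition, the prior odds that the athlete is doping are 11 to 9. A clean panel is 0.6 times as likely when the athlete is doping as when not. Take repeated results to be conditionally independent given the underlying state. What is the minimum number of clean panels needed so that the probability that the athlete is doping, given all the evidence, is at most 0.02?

9

Prior odds = 11/9.
Likelihood ratio per clean panel = 0.6.
Target posterior odds = 0.02/0.98 = 1/49.
Need (11/9) × 0.6ⁿ ≤ 1/49, i.e. 0.6ⁿ ≤ 9/539.
0.6⁸ = 6561/390625 is still above 9/539 but 0.6⁹ = 19683/1953125 is at or below it, so n = 9.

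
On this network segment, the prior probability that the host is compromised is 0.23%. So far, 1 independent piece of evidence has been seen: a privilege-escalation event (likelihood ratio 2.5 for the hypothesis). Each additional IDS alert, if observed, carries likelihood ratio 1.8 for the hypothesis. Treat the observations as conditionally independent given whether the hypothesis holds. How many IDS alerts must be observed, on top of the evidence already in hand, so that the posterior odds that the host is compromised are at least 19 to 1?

Prior odds = 0.0023/0.9977 = 23/9977.
Bayes factor of the evidence already in hand = 2.5.
Odds after that evidence = (23/9977) × 2.5 = 115/19954.
Target odds = 19.
Need 1.8ⁿ ≥ 19 ÷ (115/19954) = 379126/115.
1.8¹³ ≈2082.3 falls short of 379126/115 but 1.8¹⁴ ≈3748.13 reaches it, so n = 14.

14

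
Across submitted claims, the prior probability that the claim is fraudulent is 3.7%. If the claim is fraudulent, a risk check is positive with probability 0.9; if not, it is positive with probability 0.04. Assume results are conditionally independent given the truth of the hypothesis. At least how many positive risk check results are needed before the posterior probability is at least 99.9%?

Prior odds = 0.037/0.963 = 37/963.
Likelihood ratio of a positive = 0.9/0.04 = 22.5.
Target posterior odds = 0.999/0.001 = 999.
Need (37/963) × 22.5ⁿ ≥ 999, i.e. 22.5ⁿ ≥ 26001.
22.5³ = 11390.625 falls short of 26001 but 22.5⁴ = 256289.0625 reaches it, so n = 4.

4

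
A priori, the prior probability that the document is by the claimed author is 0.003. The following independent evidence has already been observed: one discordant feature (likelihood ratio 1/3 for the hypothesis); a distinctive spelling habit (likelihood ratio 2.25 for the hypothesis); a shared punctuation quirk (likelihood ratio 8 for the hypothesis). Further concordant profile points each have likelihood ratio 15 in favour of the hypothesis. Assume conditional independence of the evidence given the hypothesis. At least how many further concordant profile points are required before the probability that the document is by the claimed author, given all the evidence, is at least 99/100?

4

Prior odds = 0.003/0.997 = 3/997.
Combined Bayes factor of the evidence already in hand = (1/3) × 2.25 × 8 = 6.
Odds after that evidence = (3/997) × 6 = 18/997.
Target odds = 0.99/0.01 = 99.
Need 15ⁿ ≥ 99 ÷ (18/997) = 5483.5.
15³ = 3375 falls short of 5483.5 but 15⁴ = 50625 reaches it, so n = 4.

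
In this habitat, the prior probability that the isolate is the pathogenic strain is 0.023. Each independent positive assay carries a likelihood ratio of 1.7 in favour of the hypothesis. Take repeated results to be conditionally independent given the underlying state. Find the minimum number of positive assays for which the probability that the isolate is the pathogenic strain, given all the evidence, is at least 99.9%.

21

Prior odds = 0.023/0.977 = 23/977.
Likelihood ratio per positive assay = 1.7.
Target posterior odds = 0.999/0.001 = 999.
Need (23/977) × 1.7ⁿ ≥ 999, i.e. 1.7ⁿ ≥ 976023/23.
1.7²⁰ ≈40642.3 falls short of 976023/23 but 1.7²¹ ≈69091.9 reaches it, so n = 21.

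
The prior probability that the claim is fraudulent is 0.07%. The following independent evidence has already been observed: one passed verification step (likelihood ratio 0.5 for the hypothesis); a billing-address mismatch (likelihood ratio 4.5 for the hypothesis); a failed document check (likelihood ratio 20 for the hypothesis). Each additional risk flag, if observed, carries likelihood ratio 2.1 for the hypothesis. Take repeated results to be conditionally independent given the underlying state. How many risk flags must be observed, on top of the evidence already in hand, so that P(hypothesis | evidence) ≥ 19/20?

Prior odds = 0.0007/0.9993 = 7/9993.
Combined Bayes factor of the evidence already in hand = 0.5 × 4.5 × 20 = 45.
Odds after that evidence = (7/9993) × 45 = 105/3331.
Target odds = 0.95/0.05 = 19.
Need 2.1ⁿ ≥ 19 ÷ (105/3331) = 63289/105.
2.1⁸ ≈378.229 falls short of 63289/105 but 2.1⁹ ≈794.28 reaches it, so n = 9.

9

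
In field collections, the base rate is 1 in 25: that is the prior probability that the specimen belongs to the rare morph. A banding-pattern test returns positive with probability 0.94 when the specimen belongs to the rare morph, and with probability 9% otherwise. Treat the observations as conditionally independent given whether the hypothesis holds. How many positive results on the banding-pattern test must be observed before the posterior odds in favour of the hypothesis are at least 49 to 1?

4

Prior odds = 0.04/0.96 = 1/24.
Likelihood ratio of a positive result = 0.94/0.09 = 94/9.
Target odds = 49.
Need (1/24) × (94/9)ⁿ ≥ 49, i.e. (94/9)ⁿ ≥ 1176.
(94/9)³ = 830584/729 falls short of 1176 but (94/9)⁴ = 78074896/6561 reaches it, so n = 4.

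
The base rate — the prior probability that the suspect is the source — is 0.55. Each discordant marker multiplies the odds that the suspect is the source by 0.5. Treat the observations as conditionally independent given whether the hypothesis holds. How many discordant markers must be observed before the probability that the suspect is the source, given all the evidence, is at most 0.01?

Prior odds = 0.55/0.45 = 11/9.
Likelihood ratio per discordant marker = 0.5.
Target odds: 0.01 ÷ 0.99 = 1/99.
Require 0.5ⁿ ≤ 1/99 ÷ (11/9) = 1/121.
0.5⁶ = 0.015625 is still above 1/121 but 0.5⁷ = 0.0078125 is at or below it, so n = 7.

7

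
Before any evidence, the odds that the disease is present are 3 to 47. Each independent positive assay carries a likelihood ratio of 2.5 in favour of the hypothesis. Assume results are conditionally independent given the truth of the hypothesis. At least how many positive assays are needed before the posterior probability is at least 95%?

Prior odds = 3/47.
Likelihood ratio per positive assay = 2.5.
Target posterior odds = 0.95/0.05 = 19.
Require 2.5ⁿ ≥ 19 ÷ (3/47) = 893/3.
2.5⁶ = 244.140625 falls short of 893/3 but 2.5⁷ = 610.3515625 reaches it, so n = 7.

7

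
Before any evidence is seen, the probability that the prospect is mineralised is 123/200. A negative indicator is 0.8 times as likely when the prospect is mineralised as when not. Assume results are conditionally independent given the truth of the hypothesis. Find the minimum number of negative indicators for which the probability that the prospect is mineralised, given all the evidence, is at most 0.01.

23

Prior odds: 0.615 ÷ 0.385 = 123/77.
Likelihood ratio per negative indicator = 0.8.
Target odds: 0.01 ÷ 0.99 = 1/99.
Require 0.8ⁿ ≤ 1/99 ÷ (123/77) = 7/1107.
0.8²² ≈0.0073787 is still above 7/1107 but 0.8²³ ≈0.00590296 is at or below it, so n = 23.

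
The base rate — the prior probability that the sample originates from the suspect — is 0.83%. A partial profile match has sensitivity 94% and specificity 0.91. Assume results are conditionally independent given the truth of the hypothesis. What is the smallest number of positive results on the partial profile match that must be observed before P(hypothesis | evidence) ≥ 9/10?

Prior odds: 0.0083 ÷ 0.9917 = 83/9917.
False-positive rate = 1 − 0.91 = 0.09; likelihood ratio of a positive = 0.94/0.09 = 94/9.
Target posterior odds = 0.9/0.1 = 9.
Require (94/9)ⁿ ≥ 9 ÷ (83/9917) = 89253/83.
(94/9)² = 8836/81 falls short of 89253/83 but (94/9)³ = 830584/729 reaches it, so n = 3.

3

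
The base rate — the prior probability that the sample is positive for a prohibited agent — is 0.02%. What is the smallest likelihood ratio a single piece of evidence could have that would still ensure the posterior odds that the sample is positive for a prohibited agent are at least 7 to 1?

34993

Prior odds = 0.0002/0.9998 = 1/4999.
Target odds = 7.
Required Bayes factor = 7 ÷ (1/4999) = 34993.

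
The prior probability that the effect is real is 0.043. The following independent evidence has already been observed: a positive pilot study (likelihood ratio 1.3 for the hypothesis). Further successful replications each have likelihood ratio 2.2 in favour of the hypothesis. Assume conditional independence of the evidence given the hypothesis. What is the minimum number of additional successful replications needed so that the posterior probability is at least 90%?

7

Prior odds = 0.043/0.957 = 43/957.
Bayes factor of the evidence already in hand = 1.3.
Odds after that evidence = (43/957) × 1.3 = 559/9570.
Target odds = 0.9/0.1 = 9.
Need 2.2ⁿ ≥ 9 ÷ (559/9570) = 86130/559.
2.2⁶ = 1771561/15625 falls short of 86130/559 but 2.2⁷ = 19487171/78125 reaches it, so n = 7.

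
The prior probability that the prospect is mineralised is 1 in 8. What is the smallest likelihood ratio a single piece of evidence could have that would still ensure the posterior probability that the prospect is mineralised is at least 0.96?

168

Prior odds = 0.125/0.875 = 1/7.
Target odds = 0.96/0.04 = 24.
Required Bayes factor = 24 ÷ (1/7) = 168.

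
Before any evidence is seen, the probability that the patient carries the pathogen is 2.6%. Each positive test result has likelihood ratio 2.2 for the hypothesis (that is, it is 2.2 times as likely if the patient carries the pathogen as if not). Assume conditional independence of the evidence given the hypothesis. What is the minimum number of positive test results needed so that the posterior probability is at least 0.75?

Prior odds: 0.026 ÷ 0.974 = 13/487.
Likelihood ratio per positive test result = 2.2.
Target posterior odds = 0.75/0.25 = 3.
Require 2.2ⁿ ≥ 3 ÷ (13/487) = 1461/13.
2.2⁵ = 51.53632 falls short of 1461/13 but 2.2⁶ = 1771561/15625 reaches it, so n = 6.

6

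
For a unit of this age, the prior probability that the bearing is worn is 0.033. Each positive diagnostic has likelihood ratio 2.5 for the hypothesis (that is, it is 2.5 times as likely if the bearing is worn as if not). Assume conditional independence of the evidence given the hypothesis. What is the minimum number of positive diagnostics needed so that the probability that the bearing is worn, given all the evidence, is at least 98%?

8

Prior odds: 0.033 ÷ 0.967 = 33/967.
Likelihood ratio per positive diagnostic = 2.5.
Target posterior odds = 0.98/0.02 = 49.
Require 2.5ⁿ ≥ 49 ÷ (33/967) = 47383/33.
2.5⁷ = 610.3515625 falls short of 47383/33 but 2.5⁸ = 390625/256 reaches it, so n = 8.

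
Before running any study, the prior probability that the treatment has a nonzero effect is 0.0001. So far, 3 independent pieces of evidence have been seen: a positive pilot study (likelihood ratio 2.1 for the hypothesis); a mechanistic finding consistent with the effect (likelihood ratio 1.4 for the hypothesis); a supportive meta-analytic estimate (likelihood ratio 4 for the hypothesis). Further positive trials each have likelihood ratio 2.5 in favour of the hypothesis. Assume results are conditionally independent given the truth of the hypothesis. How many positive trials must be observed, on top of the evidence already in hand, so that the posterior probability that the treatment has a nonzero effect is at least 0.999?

Prior odds = 0.0001/0.9999 = 1/9999.
Combined Bayes factor of the evidence already in hand = 2.1 × 1.4 × 4 = 11.76.
Odds after that evidence = (1/9999) × 11.76 = 98/83325.
Target odds = 0.999/0.001 = 999.
Need 2.5ⁿ ≥ 999 ÷ (98/83325) = 83241675/98.
2.5¹⁴ ≈372529 falls short of 83241675/98 but 2.5¹⁵ ≈931323 reaches it, so n = 15.

15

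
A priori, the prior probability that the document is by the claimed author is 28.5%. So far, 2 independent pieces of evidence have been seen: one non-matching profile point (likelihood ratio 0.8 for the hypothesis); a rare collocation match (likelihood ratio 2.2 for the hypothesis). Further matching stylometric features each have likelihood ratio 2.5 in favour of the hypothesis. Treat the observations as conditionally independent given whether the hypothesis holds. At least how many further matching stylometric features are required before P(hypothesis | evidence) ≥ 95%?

Prior odds = 0.285/0.715 = 57/143.
Combined Bayes factor of the evidence already in hand = 0.8 × 2.2 = 1.76.
Odds after that evidence = (57/143) × 1.76 = 228/325.
Target odds = 0.95/0.05 = 19.
Need 2.5ⁿ ≥ 19 ÷ (228/325) = 325/12.
2.5³ = 15.625 falls short of 325/12 but 2.5⁴ = 39.0625 reaches it, so n = 4.

4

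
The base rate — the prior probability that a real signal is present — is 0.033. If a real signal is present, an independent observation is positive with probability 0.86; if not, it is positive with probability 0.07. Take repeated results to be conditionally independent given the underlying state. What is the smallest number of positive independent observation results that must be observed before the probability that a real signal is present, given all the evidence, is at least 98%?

Prior odds: 0.033 ÷ 0.967 = 33/967.
Likelihood ratio of a positive = 0.86/0.07 = 86/7.
Target odds: 0.98 ÷ 0.02 = 49.
Need (33/967) × (86/7)ⁿ ≥ 49, i.e. (86/7)ⁿ ≥ 47383/33.
(86/7)² = 7396/49 falls short of 47383/33 but (86/7)³ = 636056/343 reaches it, so n = 3.

3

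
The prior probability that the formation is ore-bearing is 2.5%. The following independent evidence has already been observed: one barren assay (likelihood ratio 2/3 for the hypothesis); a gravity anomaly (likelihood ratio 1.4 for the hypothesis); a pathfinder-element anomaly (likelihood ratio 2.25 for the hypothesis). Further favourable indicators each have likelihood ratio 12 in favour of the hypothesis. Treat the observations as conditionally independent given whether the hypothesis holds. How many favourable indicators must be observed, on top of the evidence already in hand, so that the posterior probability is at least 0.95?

3

Prior odds = 0.025/0.975 = 1/39.
Combined Bayes factor of the evidence already in hand = (2/3) × 1.4 × 2.25 = 2.1.
Odds after that evidence = (1/39) × 2.1 = 7/130.
Target odds = 0.95/0.05 = 19.
Need 12ⁿ ≥ 19 ÷ (7/130) = 2470/7.
12² = 144 falls short of 2470/7 but 12³ = 1728 reaches it, so n = 3.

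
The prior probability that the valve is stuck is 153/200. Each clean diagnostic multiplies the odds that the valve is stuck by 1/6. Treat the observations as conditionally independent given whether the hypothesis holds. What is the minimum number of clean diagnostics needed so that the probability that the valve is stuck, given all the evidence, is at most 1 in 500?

5

Prior odds = 0.765/0.235 = 153/47.
Likelihood ratio per clean diagnostic = 1/6.
Target posterior odds = 0.002/0.998 = 1/499.
Require (1/6)ⁿ ≤ 1/499 ÷ (153/47) = 47/76347.
(1/6)⁴ = 1/1296 is still above 47/76347 but (1/6)⁵ = 1/7776 is at or below it, so n = 5.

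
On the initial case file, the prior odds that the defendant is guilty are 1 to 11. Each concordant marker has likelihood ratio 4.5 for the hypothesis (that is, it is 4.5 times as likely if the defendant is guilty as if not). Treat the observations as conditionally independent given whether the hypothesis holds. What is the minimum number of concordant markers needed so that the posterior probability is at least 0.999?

Prior odds = 1/11.
Likelihood ratio per concordant marker = 4.5.
Target odds: 0.999 ÷ 0.001 = 999.
Need (1/11) × 4.5ⁿ ≥ 999, i.e. 4.5ⁿ ≥ 10989.
4.5⁶ = 8303.765625 falls short of 10989 but 4.5⁷ = 4782969/128 reaches it, so n = 7.

7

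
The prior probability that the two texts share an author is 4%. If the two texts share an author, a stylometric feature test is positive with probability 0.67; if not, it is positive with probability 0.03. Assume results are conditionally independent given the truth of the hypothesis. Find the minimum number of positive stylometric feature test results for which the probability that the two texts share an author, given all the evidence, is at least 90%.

2

Prior odds: 0.04 ÷ 0.96 = 1/24.
Likelihood ratio of a positive = 0.67/0.03 = 67/3.
Target posterior odds = 0.9/0.1 = 9.
Need (1/24) × (67/3)ⁿ ≥ 9, i.e. (67/3)ⁿ ≥ 216.
(67/3)¹ = 67/3 falls short of 216 but (67/3)² = 4489/9 reaches it, so n = 2.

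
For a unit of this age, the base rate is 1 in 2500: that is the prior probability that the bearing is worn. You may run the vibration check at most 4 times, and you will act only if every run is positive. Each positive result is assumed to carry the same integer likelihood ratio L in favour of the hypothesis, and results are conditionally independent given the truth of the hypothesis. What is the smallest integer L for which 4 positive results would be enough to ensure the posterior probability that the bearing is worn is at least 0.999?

Prior odds = 0.0004/0.9996 = 1/2499.
Target odds = 0.999/0.001 = 999.
Need L⁴ ≥ 999 ÷ (1/2499) = 2496501.
39⁴ = 2313441 < 2496501 ≤ 2560000 = 40⁴, so L = 40.

40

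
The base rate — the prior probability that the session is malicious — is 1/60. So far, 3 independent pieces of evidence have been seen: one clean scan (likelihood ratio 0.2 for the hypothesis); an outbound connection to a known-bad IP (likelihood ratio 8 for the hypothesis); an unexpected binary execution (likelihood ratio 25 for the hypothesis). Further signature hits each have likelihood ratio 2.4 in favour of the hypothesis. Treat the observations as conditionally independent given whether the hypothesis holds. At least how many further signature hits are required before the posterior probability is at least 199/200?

Prior odds = (1/60)/(59/60) = 1/59.
Combined Bayes factor of the evidence already in hand = 0.2 × 8 × 25 = 40.
Odds after that evidence = (1/59) × 40 = 40/59.
Target odds = 0.995/0.005 = 199.
Need 2.4ⁿ ≥ 199 ÷ (40/59) = 293.525.
2.4⁶ = 2985984/15625 falls short of 293.525 but 2.4⁷ = 35831808/78125 reaches it, so n = 7.

7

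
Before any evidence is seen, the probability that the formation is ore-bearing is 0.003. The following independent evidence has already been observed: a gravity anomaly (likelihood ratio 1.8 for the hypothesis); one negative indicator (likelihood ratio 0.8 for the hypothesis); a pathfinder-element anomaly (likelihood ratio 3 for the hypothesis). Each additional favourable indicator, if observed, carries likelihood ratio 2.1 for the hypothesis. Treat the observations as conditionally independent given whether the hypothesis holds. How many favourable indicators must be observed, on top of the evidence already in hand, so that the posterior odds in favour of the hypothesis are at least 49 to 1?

12

Prior odds = 0.003/0.997 = 3/997.
Combined Bayes factor of the evidence already in hand = 1.8 × 0.8 × 3 = 4.32.
Odds after that evidence = (3/997) × 4.32 = 324/24925.
Target odds = 49.
Need 2.1ⁿ ≥ 49 ÷ (324/24925) = 1221325/324.
2.1¹¹ ≈3502.78 falls short of 1221325/324 but 2.1¹² ≈7355.83 reaches it, so n = 12.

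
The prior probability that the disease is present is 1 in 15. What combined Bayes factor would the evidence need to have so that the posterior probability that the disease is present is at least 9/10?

Prior odds = (1/15)/(14/15) = 1/14.
Target odds = 0.9/0.1 = 9.
Required Bayes factor = 9 ÷ (1/14) = 126.

126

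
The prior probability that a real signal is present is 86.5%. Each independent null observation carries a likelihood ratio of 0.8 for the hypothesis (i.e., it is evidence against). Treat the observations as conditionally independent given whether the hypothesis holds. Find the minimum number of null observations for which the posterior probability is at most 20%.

15

Prior odds = 0.865/0.135 = 173/27.
Likelihood ratio per null observation = 0.8.
Target odds: 0.2 ÷ 0.8 = 0.25.
Need (173/27) × 0.8ⁿ ≤ 0.25, i.e. 0.8ⁿ ≤ 27/692.
0.8¹⁴ ≈0.0439805 is still above 27/692 but 0.8¹⁵ ≈0.0351844 is at or below it, so n = 15.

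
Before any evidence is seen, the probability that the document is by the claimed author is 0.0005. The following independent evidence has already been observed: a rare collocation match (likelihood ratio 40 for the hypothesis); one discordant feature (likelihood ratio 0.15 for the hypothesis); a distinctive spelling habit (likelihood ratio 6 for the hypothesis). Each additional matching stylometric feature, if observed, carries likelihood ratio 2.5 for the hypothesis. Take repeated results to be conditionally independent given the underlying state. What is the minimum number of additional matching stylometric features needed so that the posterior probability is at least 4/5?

Prior odds = 0.0005/0.9995 = 1/1999.
Combined Bayes factor of the evidence already in hand = 40 × 0.15 × 6 = 36.
Odds after that evidence = (1/1999) × 36 = 36/1999.
Target odds = 0.8/0.2 = 4.
Need 2.5ⁿ ≥ 4 ÷ (36/1999) = 1999/9.
2.5⁵ = 97.65625 falls short of 1999/9 but 2.5⁶ = 244.140625 reaches it, so n = 6.

6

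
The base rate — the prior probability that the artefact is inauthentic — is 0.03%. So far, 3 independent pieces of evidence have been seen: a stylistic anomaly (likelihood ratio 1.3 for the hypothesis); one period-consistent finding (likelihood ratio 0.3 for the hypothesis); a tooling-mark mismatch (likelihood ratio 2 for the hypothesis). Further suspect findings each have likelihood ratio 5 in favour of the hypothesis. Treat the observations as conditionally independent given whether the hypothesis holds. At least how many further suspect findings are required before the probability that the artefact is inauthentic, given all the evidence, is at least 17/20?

7

Prior odds = 0.0003/0.9997 = 3/9997.
Combined Bayes factor of the evidence already in hand = 1.3 × 0.3 × 2 = 0.78.
Odds after that evidence = (3/9997) × 0.78 = 9/38450.
Target odds = 0.85/0.15 = 17/3.
Need 5ⁿ ≥ 17/3 ÷ (9/38450) = 653650/27.
5⁶ = 15625 falls short of 653650/27 but 5⁷ = 78125 reaches it, so n = 7.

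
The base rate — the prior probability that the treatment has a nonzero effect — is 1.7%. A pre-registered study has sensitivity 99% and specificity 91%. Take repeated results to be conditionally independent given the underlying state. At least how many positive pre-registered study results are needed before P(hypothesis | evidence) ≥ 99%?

Prior odds = 0.017/0.983 = 17/983.
False-positive rate = 1 − 0.91 = 0.09; likelihood ratio of a positive = 0.99/0.09 = 11.
Target posterior odds = 0.99/0.01 = 99.
Require 11ⁿ ≥ 99 ÷ (17/983) = 97317/17.
11³ = 1331 falls short of 97317/17 but 11⁴ = 14641 reaches it, so n = 4.

4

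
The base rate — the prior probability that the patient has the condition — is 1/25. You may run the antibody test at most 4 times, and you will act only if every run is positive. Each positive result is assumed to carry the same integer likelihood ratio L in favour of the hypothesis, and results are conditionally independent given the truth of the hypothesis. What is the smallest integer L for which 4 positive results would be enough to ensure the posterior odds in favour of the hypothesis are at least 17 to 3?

4

Prior odds = 0.04/0.96 = 1/24.
Target odds = 17/3.
Need L⁴ ≥ 17/3 ÷ (1/24) = 136.
3⁴ = 81 < 136 ≤ 256 = 4⁴, so L = 4.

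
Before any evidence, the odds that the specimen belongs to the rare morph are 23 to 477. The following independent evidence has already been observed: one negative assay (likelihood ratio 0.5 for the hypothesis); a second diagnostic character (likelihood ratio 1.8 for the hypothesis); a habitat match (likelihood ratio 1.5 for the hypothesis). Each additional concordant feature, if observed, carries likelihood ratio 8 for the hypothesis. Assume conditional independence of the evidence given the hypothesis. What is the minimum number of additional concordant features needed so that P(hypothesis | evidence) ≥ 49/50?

Prior odds = 23/477.
Combined Bayes factor of the evidence already in hand = 0.5 × 1.8 × 1.5 = 1.35.
Odds after that evidence = (23/477) × 1.35 = 69/1060.
Target odds = 0.98/0.02 = 49.
Need 8ⁿ ≥ 49 ÷ (69/1060) = 51940/69.
8³ = 512 falls short of 51940/69 but 8⁴ = 4096 reaches it, so n = 4.

4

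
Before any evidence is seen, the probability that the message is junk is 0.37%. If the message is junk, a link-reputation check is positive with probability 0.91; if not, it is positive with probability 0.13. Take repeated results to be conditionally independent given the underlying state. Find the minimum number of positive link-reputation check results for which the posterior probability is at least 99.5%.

Prior odds = 0.0037/0.9963 = 37/9963.
Likelihood ratio of a positive = 0.91/0.13 = 7.
Target posterior odds = 0.995/0.005 = 199.
Require 7ⁿ ≥ 199 ÷ (37/9963) = 1982637/37.
7⁵ = 16807 falls short of 1982637/37 but 7⁶ = 117649 reaches it, so n = 6.

6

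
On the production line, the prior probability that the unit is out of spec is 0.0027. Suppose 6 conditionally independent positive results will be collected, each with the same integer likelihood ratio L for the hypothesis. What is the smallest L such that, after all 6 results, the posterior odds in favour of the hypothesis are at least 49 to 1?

Prior odds = 0.0027/0.9973 = 27/9973.
Target odds = 49.
Need L⁶ ≥ 49 ÷ (27/9973) = 488677/27.
5⁶ = 15625 < 488677/27 ≤ 46656 = 6⁶, so L = 6.

6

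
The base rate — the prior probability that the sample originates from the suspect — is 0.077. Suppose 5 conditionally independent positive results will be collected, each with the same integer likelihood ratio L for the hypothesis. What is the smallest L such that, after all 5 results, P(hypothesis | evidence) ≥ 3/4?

Prior odds = 0.077/0.923 = 77/923.
Target odds = 0.75/0.25 = 3.
Need L⁵ ≥ 3 ÷ (77/923) = 2769/77.
2⁵ = 32 < 2769/77 ≤ 243 = 3⁵, so L = 3.

3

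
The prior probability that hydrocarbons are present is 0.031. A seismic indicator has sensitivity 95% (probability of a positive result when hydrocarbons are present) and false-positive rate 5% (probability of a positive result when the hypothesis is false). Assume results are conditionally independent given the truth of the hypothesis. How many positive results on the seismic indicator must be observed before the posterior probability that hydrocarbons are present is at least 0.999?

Prior odds: 0.031 ÷ 0.969 = 31/969.
Likelihood ratio of a positive result = 0.95/0.05 = 19.
Target posterior odds = 0.999/0.001 = 999.
Require 19ⁿ ≥ 999 ÷ (31/969) = 968031/31.
19³ = 6859 falls short of 968031/31 but 19⁴ = 130321 reaches it, so n = 4.

4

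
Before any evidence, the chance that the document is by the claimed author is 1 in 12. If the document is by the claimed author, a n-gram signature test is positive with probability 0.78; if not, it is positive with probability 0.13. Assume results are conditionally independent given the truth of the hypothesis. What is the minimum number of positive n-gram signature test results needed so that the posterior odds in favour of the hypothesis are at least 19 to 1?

3

Prior odds: (1/12) ÷ (11/12) = 1/11.
Likelihood ratio of a positive = 0.78/0.13 = 6.
Target odds = 19.
Need (1/11) × 6ⁿ ≥ 19, i.e. 6ⁿ ≥ 209.
6² = 36 falls short of 209 but 6³ = 216 reaches it, so n = 3.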